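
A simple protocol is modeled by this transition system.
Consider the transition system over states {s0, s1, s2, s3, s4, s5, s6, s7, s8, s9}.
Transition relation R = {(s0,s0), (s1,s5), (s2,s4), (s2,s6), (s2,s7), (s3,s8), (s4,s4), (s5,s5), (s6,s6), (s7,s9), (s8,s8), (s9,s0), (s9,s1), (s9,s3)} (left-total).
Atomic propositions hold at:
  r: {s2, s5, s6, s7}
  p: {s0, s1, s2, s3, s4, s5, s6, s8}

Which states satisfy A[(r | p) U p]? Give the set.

Sat(r | p) = {s0, s1, s2, s3, s4, s5, s6, s7, s8}
A[(r | p) U p]: least fixpoint, start Z0 = Sat(p) = {s0, s1, s2, s3, s4, s5, s6, s8}, add states in Sat(r | p) with every successor in Z. Already a fixed point.
Sat(A[(r | p) U p]) = {s0, s1, s2, s3, s4, s5, s6, s8}

{s0, s1, s2, s3, s4, s5, s6, s8}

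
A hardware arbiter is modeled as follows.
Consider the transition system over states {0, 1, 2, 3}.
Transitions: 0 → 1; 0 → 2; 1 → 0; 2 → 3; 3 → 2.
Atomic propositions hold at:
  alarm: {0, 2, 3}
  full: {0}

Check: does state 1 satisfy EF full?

Yes

EF full: least fixpoint, start Z0 = {0}, add states with some successor in Z. Z1 = {0, 1}; fixed.
Sat(EF full) = {0, 1}
1 ∈ Sat(EF full) = {0, 1}, so the formula holds at 1.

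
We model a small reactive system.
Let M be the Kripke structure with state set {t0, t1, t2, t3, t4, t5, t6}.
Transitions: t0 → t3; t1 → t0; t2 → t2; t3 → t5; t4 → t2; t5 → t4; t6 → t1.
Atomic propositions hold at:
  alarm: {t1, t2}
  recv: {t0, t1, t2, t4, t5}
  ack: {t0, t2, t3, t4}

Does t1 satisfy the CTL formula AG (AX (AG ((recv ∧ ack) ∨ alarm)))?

Sat(recv ∧ ack) = {t0, t2, t4}
Sat((recv ∧ ack) ∨ alarm) = {t0, t1, t2, t4}
AG ((recv ∧ ack) ∨ alarm): greatest fixpoint, start Z0 = {t0, t1, t2, t4}, keep only states in Sat with every successor in Z. Z1 = {t1, t2, t4}; Z2 = {t2, t4}; fixed.
Sat(AG ((recv ∧ ack) ∨ alarm)) = {t2, t4}
Sat(AX (AG ((recv ∧ ack) ∨ alarm))) = {s : every successor in {t2, t4}} = {t2, t4, t5}
AG (AX (AG ((recv ∧ ack) ∨ alarm))): greatest fixpoint, start Z0 = {t2, t4, t5}, keep only states in Sat with every successor in Z. Already a fixed point.
Sat(AG (AX (AG ((recv ∧ ack) ∨ alarm)))) = {t2, t4, t5}
t1 ∉ Sat(AG (AX (AG ((recv ∧ ack) ∨ alarm)))) = {t2, t4, t5}, so the formula does not hold at t1.

No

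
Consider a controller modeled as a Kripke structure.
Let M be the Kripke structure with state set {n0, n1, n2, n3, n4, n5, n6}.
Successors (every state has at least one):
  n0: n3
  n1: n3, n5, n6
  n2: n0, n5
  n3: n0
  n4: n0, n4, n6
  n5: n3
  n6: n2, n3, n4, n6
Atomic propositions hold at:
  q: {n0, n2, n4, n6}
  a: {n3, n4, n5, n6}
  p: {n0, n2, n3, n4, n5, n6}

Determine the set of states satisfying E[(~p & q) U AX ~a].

{n3}

Sat(~p) = {n1}
Sat(~p & q) = ∅
Sat(~a) = {n0, n1, n2}
Sat(AX ~a) = {s : every successor in {n0, n1, n2}} = {n3}
E[(~p & q) U AX ~a]: least fixpoint, start Z0 = Sat(AX ~a) = {n3}, add states in Sat(~p & q) with some successor in Z. Already a fixed point.
Sat(E[(~p & q) U AX ~a]) = {n3}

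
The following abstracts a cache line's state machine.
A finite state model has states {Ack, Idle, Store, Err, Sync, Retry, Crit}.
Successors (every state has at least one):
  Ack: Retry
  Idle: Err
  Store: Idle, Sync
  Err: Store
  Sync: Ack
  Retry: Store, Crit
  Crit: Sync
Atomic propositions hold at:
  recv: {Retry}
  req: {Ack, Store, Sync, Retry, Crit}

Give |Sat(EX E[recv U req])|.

6

E[recv U req]: least fixpoint, start Z0 = Sat(req) = {Ack, Store, Sync, Retry, Crit}, add states in Sat(recv) with some successor in Z. Already a fixed point.
Sat(E[recv U req]) = {Ack, Store, Sync, Retry, Crit}
Sat(EX E[recv U req]) = {s : some successor in {Ack, Store, Sync, Retry, Crit}} = {Ack, Store, Err, Sync, Retry, Crit}
|Sat(EX E[recv U req])| = |{Ack, Store, Err, Sync, Retry, Crit}| = 6.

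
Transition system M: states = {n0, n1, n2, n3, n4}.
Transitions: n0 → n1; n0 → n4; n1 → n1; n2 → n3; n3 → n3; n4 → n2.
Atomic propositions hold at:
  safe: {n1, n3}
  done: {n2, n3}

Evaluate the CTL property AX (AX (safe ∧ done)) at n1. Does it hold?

Sat(safe ∧ done) = {n3}
Sat(AX (safe ∧ done)) = {s : every successor in {n3}} = {n2, n3}
Sat(AX (AX (safe ∧ done))) = {s : every successor in {n2, n3}} = {n2, n3, n4}
n1 ∉ Sat(AX (AX (safe ∧ done))) = {n2, n3, n4}, so the formula does not hold at n1.

No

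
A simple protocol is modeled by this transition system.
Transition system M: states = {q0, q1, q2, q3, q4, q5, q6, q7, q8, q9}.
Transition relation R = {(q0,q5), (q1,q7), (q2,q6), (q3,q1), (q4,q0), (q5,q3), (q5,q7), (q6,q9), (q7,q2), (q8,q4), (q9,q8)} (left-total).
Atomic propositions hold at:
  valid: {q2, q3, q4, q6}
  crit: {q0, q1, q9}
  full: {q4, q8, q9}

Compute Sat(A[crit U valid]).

{q2, q3, q4, q6}

A[crit U valid]: least fixpoint, start Z0 = Sat(valid) = {q2, q3, q4, q6}, add states in Sat(crit) with every successor in Z. Already a fixed point.
Sat(A[crit U valid]) = {q2, q3, q4, q6}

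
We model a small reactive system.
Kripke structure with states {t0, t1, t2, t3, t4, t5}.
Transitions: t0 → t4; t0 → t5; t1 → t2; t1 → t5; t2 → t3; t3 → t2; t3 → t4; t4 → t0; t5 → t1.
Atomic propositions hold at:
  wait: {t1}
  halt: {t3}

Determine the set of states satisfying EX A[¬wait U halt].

Sat(¬wait) = {t0, t2, t3, t4, t5}
A[¬wait U halt]: least fixpoint, start Z0 = Sat(halt) = {t3}, add states in Sat(¬wait) with every successor in Z. Z1 = {t2, t3}; fixed.
Sat(A[¬wait U halt]) = {t2, t3}
Sat(EX A[¬wait U halt]) = {s : some successor in {t2, t3}} = {t1, t2, t3}

{t1, t2, t3}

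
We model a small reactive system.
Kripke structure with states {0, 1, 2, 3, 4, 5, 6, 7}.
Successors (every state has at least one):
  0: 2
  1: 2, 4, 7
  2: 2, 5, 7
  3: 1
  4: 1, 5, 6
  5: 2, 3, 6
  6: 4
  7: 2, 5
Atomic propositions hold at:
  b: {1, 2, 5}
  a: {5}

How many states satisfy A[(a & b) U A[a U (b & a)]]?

1

Sat(a & b) = {5}
Sat(b & a) = {5}
A[a U (b & a)]: least fixpoint, start Z0 = Sat((b & a)) = {5}, add states in Sat(a) with every successor in Z. Already a fixed point.
Sat(A[a U (b & a)]) = {5}
A[(a & b) U A[a U (b & a)]]: least fixpoint, start Z0 = Sat(A[a U (b & a)]) = {5}, add states in Sat(a & b) with every successor in Z. Already a fixed point.
Sat(A[(a & b) U A[a U (b & a)]]) = {5}
|Sat(A[(a & b) U A[a U (b & a)]])| = |{5}| = 1.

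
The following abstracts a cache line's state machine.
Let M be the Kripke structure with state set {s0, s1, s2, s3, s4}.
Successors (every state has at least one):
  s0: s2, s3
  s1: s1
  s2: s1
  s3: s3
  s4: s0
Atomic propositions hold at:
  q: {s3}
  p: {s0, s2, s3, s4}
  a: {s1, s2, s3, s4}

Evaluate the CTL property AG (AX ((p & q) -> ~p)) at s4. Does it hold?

Sat(p & q) = {s3}
Sat(~p) = {s1}
Sat((p & q) -> ~p) = {s0, s1, s2, s4}
Sat(AX ((p & q) -> ~p)) = {s : every successor in {s0, s1, s2, s4}} = {s1, s2, s4}
AG (AX ((p & q) -> ~p)): greatest fixpoint, start Z0 = {s1, s2, s4}, keep only states in Sat with every successor in Z. Z1 = {s1, s2}; fixed.
Sat(AG (AX ((p & q) -> ~p))) = {s1, s2}
s4 ∉ Sat(AG (AX ((p & q) -> ~p))) = {s1, s2}, so the formula does not hold at s4.

No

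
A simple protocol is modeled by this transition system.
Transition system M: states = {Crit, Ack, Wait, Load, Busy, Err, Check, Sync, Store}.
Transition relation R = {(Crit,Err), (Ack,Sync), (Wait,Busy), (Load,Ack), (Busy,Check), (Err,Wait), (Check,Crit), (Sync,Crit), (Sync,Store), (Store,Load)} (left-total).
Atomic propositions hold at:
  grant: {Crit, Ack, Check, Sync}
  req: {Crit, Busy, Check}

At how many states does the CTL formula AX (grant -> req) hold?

Sat(grant -> req) = {Crit, Wait, Load, Busy, Err, Check, Store}
Sat(AX (grant -> req)) = {s : every successor in {Crit, Wait, Load, Busy, Err, Check, Store}} = {Crit, Wait, Busy, Err, Check, Sync, Store}
|Sat(AX (grant -> req))| = |{Crit, Wait, Busy, Err, Check, Sync, Store}| = 7.

7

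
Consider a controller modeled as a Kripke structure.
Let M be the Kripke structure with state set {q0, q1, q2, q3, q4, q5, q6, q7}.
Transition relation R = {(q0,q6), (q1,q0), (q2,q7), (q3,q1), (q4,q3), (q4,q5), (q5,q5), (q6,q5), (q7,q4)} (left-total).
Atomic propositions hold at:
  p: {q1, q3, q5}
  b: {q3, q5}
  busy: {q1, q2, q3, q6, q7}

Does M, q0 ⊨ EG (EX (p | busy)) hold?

Sat(p | busy) = {q1, q2, q3, q5, q6, q7}
Sat(EX (p | busy)) = {s : some successor in {q1, q2, q3, q5, q6, q7}} = {q0, q2, q3, q4, q5, q6}
EG (EX (p | busy)): greatest fixpoint, start Z0 = {q0, q2, q3, q4, q5, q6}, keep only states in Sat with some successor in Z. Z1 = {q0, q4, q5, q6}; fixed.
Sat(EG (EX (p | busy))) = {q0, q4, q5, q6}
q0 ∈ Sat(EG (EX (p | busy))) = {q0, q4, q5, q6}, so the formula holds at q0.

Yes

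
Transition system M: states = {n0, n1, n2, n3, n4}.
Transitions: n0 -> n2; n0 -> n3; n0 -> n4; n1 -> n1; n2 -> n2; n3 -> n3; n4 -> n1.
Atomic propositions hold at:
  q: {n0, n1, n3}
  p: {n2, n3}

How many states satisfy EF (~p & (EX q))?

Sat(~p) = {n0, n1, n4}
Sat(EX q) = {s : some successor in {n0, n1, n3}} = {n0, n1, n3, n4}
Sat(~p & (EX q)) = {n0, n1, n4}
EF (~p & (EX q)): least fixpoint, start Z0 = {n0, n1, n4}, add states with some successor in Z. Already a fixed point.
Sat(EF (~p & (EX q))) = {n0, n1, n4}
|Sat(EF (~p & (EX q)))| = |{n0, n1, n4}| = 3.

3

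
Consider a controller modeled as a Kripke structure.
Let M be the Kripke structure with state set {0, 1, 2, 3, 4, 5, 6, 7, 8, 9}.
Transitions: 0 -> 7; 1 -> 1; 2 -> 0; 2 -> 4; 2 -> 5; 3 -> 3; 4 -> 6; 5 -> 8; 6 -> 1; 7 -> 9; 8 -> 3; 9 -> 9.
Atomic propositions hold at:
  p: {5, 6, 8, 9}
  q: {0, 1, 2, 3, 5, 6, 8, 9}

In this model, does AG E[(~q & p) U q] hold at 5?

Sat(~q) = {4, 7}
Sat(~q & p) = ∅
E[(~q & p) U q]: least fixpoint, start Z0 = Sat(q) = {0, 1, 2, 3, 5, 6, 8, 9}, add states in Sat(~q & p) with some successor in Z. Already a fixed point.
Sat(E[(~q & p) U q]) = {0, 1, 2, 3, 5, 6, 8, 9}
AG E[(~q & p) U q]: greatest fixpoint, start Z0 = {0, 1, 2, 3, 5, 6, 8, 9}, keep only states in Sat with every successor in Z. Z1 = {1, 3, 5, 6, 8, 9}; fixed.
Sat(AG E[(~q & p) U q]) = {1, 3, 5, 6, 8, 9}
5 ∈ Sat(AG E[(~q & p) U q]) = {1, 3, 5, 6, 8, 9}, so the formula holds at 5.

Yes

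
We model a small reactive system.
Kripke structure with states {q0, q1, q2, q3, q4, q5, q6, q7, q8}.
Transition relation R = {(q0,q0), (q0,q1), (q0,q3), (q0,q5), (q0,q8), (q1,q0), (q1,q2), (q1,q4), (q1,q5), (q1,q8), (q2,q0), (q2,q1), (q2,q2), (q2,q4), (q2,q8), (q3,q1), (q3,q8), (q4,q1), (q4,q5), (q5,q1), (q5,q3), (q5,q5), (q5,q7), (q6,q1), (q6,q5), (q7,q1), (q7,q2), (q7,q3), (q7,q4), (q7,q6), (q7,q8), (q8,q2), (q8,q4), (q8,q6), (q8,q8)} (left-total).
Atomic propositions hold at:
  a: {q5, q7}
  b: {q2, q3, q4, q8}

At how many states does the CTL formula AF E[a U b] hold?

E[a U b]: least fixpoint, start Z0 = Sat(b) = {q2, q3, q4, q8}, add states in Sat(a) with some successor in Z. Z1 = {q2, q3, q4, q5, q7, q8}; fixed.
Sat(E[a U b]) = {q2, q3, q4, q5, q7, q8}
AF E[a U b]: least fixpoint, start Z0 = {q2, q3, q4, q5, q7, q8}, add states with every successor in Z. Already a fixed point.
Sat(AF E[a U b]) = {q2, q3, q4, q5, q7, q8}
|Sat(AF E[a U b])| = |{q2, q3, q4, q5, q7, q8}| = 6.

6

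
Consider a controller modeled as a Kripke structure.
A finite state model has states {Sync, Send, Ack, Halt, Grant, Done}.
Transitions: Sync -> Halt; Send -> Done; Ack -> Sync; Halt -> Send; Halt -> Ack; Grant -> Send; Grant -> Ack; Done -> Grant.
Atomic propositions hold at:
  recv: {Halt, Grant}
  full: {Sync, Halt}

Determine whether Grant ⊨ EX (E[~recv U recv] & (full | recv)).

Sat(~recv) = {Sync, Send, Ack, Done}
E[~recv U recv]: least fixpoint, start Z0 = Sat(recv) = {Halt, Grant}, add states in Sat(~recv) with some successor in Z. Z1 = {Sync, Halt, Grant, Done}; Z2 = {Sync, Send, Ack, Halt, Grant, Done}; fixed.
Sat(E[~recv U recv]) = {Sync, Send, Ack, Halt, Grant, Done}
Sat(full | recv) = {Sync, Halt, Grant}
Sat(E[~recv U recv] & (full | recv)) = {Sync, Halt, Grant}
Sat(EX (E[~recv U recv] & (full | recv))) = {s : some successor in {Sync, Halt, Grant}} = {Sync, Ack, Done}
Grant ∉ Sat(EX (E[~recv U recv] & (full | recv))) = {Sync, Ack, Done}, so the formula does not hold at Grant.

No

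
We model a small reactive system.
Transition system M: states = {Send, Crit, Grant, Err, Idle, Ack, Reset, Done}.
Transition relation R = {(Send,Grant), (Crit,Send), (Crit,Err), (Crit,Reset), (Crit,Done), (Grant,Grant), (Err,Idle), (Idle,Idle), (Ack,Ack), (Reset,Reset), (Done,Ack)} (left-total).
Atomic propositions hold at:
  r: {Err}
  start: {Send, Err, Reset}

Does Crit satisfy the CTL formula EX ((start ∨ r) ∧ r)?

Sat(start ∨ r) = {Send, Err, Reset}
Sat((start ∨ r) ∧ r) = {Err}
Sat(EX ((start ∨ r) ∧ r)) = {s : some successor in {Err}} = {Crit}
Crit ∈ Sat(EX ((start ∨ r) ∧ r)) = {Crit}, so the formula holds at Crit.

Yes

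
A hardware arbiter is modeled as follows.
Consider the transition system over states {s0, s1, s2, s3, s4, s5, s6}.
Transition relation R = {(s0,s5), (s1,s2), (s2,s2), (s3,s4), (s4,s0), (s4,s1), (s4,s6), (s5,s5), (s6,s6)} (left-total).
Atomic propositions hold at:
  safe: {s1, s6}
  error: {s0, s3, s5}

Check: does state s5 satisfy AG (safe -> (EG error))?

Yes

EG error: greatest fixpoint, start Z0 = {s0, s3, s5}, keep only states in Sat with some successor in Z. Z1 = {s0, s5}; fixed.
Sat(EG error) = {s0, s5}
Sat(safe -> (EG error)) = {s0, s2, s3, s4, s5}
AG (safe -> (EG error)): greatest fixpoint, start Z0 = {s0, s2, s3, s4, s5}, keep only states in Sat with every successor in Z. Z1 = {s0, s2, s3, s5}; Z2 = {s0, s2, s5}; fixed.
Sat(AG (safe -> (EG error))) = {s0, s2, s5}
s5 ∈ Sat(AG (safe -> (EG error))) = {s0, s2, s5}, so the formula holds at s5.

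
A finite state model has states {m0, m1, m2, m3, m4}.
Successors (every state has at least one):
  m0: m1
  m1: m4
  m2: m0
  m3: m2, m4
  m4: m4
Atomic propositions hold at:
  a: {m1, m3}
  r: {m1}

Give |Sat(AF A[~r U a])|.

Sat(~r) = {m0, m2, m3, m4}
A[~r U a]: least fixpoint, start Z0 = Sat(a) = {m1, m3}, add states in Sat(~r) with every successor in Z. Z1 = {m0, m1, m3}; Z2 = {m0, m1, m2, m3}; fixed.
Sat(A[~r U a]) = {m0, m1, m2, m3}
AF A[~r U a]: least fixpoint, start Z0 = {m0, m1, m2, m3}, add states with every successor in Z. Already a fixed point.
Sat(AF A[~r U a]) = {m0, m1, m2, m3}
|Sat(AF A[~r U a])| = |{m0, m1, m2, m3}| = 4.

4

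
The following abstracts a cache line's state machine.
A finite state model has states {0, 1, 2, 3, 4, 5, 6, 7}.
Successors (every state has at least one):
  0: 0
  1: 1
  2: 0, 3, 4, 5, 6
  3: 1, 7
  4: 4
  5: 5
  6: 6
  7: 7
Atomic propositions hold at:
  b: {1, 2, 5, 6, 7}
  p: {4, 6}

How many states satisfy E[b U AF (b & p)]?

2

Sat(b & p) = {6}
AF (b & p): least fixpoint, start Z0 = {6}, add states with every successor in Z. Already a fixed point.
Sat(AF (b & p)) = {6}
E[b U AF (b & p)]: least fixpoint, start Z0 = Sat(AF (b & p)) = {6}, add states in Sat(b) with some successor in Z. Z1 = {2, 6}; fixed.
Sat(E[b U AF (b & p)]) = {2, 6}
|Sat(E[b U AF (b & p)])| = |{2, 6}| = 2.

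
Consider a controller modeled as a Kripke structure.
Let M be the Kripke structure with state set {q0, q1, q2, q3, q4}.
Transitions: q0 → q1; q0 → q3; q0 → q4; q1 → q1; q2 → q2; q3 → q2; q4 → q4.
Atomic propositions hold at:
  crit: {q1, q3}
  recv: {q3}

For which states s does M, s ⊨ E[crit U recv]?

{q3}

E[crit U recv]: least fixpoint, start Z0 = Sat(recv) = {q3}, add states in Sat(crit) with some successor in Z. Already a fixed point.
Sat(E[crit U recv]) = {q3}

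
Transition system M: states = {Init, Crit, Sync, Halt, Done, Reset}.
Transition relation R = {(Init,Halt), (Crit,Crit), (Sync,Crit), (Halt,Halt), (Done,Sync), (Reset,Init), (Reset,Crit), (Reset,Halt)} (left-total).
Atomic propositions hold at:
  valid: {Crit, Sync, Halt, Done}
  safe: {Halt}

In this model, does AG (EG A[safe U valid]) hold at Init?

A[safe U valid]: least fixpoint, start Z0 = Sat(valid) = {Crit, Sync, Halt, Done}, add states in Sat(safe) with every successor in Z. Already a fixed point.
Sat(A[safe U valid]) = {Crit, Sync, Halt, Done}
EG A[safe U valid]: greatest fixpoint, start Z0 = {Crit, Sync, Halt, Done}, keep only states in Sat with some successor in Z. Already a fixed point.
Sat(EG A[safe U valid]) = {Crit, Sync, Halt, Done}
AG (EG A[safe U valid]): greatest fixpoint, start Z0 = {Crit, Sync, Halt, Done}, keep only states in Sat with every successor in Z. Already a fixed point.
Sat(AG (EG A[safe U valid])) = {Crit, Sync, Halt, Done}
Init ∉ Sat(AG (EG A[safe U valid])) = {Crit, Sync, Halt, Done}, so the formula does not hold at Init.

No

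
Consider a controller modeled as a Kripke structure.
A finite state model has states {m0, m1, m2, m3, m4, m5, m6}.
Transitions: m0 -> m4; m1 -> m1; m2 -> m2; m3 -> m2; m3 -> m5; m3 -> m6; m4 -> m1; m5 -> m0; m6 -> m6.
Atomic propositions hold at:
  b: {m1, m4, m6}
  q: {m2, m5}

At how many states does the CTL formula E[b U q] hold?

E[b U q]: least fixpoint, start Z0 = Sat(q) = {m2, m5}, add states in Sat(b) with some successor in Z. Already a fixed point.
Sat(E[b U q]) = {m2, m5}
|Sat(E[b U q])| = |{m2, m5}| = 2.

2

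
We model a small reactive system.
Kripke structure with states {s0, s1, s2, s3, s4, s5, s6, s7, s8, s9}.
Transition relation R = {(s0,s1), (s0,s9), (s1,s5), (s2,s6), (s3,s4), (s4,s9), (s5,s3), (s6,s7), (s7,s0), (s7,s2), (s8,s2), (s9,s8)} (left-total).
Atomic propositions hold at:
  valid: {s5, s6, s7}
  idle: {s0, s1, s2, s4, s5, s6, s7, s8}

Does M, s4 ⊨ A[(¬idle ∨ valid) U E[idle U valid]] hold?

No

Sat(¬idle) = {s3, s9}
Sat(¬idle ∨ valid) = {s3, s5, s6, s7, s9}
E[idle U valid]: least fixpoint, start Z0 = Sat(valid) = {s5, s6, s7}, add states in Sat(idle) with some successor in Z. Z1 = {s1, s2, s5, s6, s7}; Z2 = {s0, s1, s2, s5, s6, s7, s8}; fixed.
Sat(E[idle U valid]) = {s0, s1, s2, s5, s6, s7, s8}
A[(¬idle ∨ valid) U E[idle U valid]]: least fixpoint, start Z0 = Sat(E[idle U valid]) = {s0, s1, s2, s5, s6, s7, s8}, add states in Sat(¬idle ∨ valid) with every successor in Z. Z1 = {s0, s1, s2, s5, s6, s7, s8, s9}; fixed.
Sat(A[(¬idle ∨ valid) U E[idle U valid]]) = {s0, s1, s2, s5, s6, s7, s8, s9}
s4 ∉ Sat(A[(¬idle ∨ valid) U E[idle U valid]]) = {s0, s1, s2, s5, s6, s7, s8, s9}, so the formula does not hold at s4.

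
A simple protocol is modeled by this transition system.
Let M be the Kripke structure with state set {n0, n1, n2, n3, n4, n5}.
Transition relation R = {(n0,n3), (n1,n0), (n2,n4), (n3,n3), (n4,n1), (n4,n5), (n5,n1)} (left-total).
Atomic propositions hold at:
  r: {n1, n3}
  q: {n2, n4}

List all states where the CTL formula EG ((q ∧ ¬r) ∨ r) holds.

{n3}

Sat(¬r) = {n0, n2, n4, n5}
Sat(q ∧ ¬r) = {n2, n4}
Sat((q ∧ ¬r) ∨ r) = {n1, n2, n3, n4}
EG ((q ∧ ¬r) ∨ r): greatest fixpoint, start Z0 = {n1, n2, n3, n4}, keep only states in Sat with some successor in Z. Z1 = {n2, n3, n4}; Z2 = {n2, n3}; Z3 = {n3}; fixed.
Sat(EG ((q ∧ ¬r) ∨ r)) = {n3}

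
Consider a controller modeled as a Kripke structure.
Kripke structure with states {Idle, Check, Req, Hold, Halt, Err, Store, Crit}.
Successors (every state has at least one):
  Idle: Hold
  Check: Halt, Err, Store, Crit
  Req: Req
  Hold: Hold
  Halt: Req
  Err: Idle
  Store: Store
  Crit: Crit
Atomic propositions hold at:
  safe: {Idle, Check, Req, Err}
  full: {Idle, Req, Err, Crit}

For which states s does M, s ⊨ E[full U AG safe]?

{Req}

AG safe: greatest fixpoint, start Z0 = {Idle, Check, Req, Err}, keep only states in Sat with every successor in Z. Z1 = {Req, Err}; Z2 = {Req}; fixed.
Sat(AG safe) = {Req}
E[full U AG safe]: least fixpoint, start Z0 = Sat(AG safe) = {Req}, add states in Sat(full) with some successor in Z. Already a fixed point.
Sat(E[full U AG safe]) = {Req}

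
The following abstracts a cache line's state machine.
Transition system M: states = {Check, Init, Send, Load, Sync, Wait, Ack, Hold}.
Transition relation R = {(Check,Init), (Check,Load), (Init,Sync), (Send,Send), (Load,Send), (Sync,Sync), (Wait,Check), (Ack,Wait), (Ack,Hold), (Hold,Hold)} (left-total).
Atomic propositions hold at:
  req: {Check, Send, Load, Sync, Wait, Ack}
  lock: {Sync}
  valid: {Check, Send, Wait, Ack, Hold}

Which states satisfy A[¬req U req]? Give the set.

Sat(¬req) = {Init, Hold}
A[¬req U req]: least fixpoint, start Z0 = Sat(req) = {Check, Send, Load, Sync, Wait, Ack}, add states in Sat(¬req) with every successor in Z. Z1 = {Check, Init, Send, Load, Sync, Wait, Ack}; fixed.
Sat(A[¬req U req]) = {Check, Init, Send, Load, Sync, Wait, Ack}

{Check, Init, Send, Load, Sync, Wait, Ack}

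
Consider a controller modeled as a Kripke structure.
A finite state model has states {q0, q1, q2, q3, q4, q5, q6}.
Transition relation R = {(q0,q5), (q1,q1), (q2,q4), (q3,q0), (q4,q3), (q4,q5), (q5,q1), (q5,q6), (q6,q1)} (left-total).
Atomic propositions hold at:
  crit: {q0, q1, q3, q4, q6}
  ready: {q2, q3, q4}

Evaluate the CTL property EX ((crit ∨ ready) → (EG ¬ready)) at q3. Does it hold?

Sat(crit ∨ ready) = {q0, q1, q2, q3, q4, q6}
Sat(¬ready) = {q0, q1, q5, q6}
EG ¬ready: greatest fixpoint, start Z0 = {q0, q1, q5, q6}, keep only states in Sat with some successor in Z. Already a fixed point.
Sat(EG ¬ready) = {q0, q1, q5, q6}
Sat((crit ∨ ready) → (EG ¬ready)) = {q0, q1, q5, q6}
Sat(EX ((crit ∨ ready) → (EG ¬ready))) = {s : some successor in {q0, q1, q5, q6}} = {q0, q1, q3, q4, q5, q6}
q3 ∈ Sat(EX ((crit ∨ ready) → (EG ¬ready))) = {q0, q1, q3, q4, q5, q6}, so the formula holds at q3.

Yes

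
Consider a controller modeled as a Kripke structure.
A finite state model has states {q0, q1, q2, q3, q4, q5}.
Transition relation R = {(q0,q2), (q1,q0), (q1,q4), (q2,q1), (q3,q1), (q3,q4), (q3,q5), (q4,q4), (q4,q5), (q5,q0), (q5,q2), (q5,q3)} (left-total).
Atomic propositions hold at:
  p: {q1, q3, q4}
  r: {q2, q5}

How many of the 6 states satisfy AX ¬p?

Sat(¬p) = {q0, q2, q5}
Sat(AX ¬p) = {s : every successor in {q0, q2, q5}} = {q0}
|Sat(AX ¬p)| = |{q0}| = 1.

1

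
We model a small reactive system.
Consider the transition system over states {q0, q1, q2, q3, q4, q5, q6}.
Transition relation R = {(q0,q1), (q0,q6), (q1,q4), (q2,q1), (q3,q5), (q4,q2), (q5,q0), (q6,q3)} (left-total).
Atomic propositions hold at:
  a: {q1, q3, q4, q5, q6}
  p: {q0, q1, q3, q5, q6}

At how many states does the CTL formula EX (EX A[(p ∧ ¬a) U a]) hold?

Sat(¬a) = {q0, q2}
Sat(p ∧ ¬a) = {q0}
A[(p ∧ ¬a) U a]: least fixpoint, start Z0 = Sat(a) = {q1, q3, q4, q5, q6}, add states in Sat(p ∧ ¬a) with every successor in Z. Z1 = {q0, q1, q3, q4, q5, q6}; fixed.
Sat(A[(p ∧ ¬a) U a]) = {q0, q1, q3, q4, q5, q6}
Sat(EX A[(p ∧ ¬a) U a]) = {s : some successor in {q0, q1, q3, q4, q5, q6}} = {q0, q1, q2, q3, q5, q6}
Sat(EX (EX A[(p ∧ ¬a) U a])) = {s : some successor in {q0, q1, q2, q3, q5, q6}} = {q0, q2, q3, q4, q5, q6}
|Sat(EX (EX A[(p ∧ ¬a) U a]))| = |{q0, q2, q3, q4, q5, q6}| = 6.

6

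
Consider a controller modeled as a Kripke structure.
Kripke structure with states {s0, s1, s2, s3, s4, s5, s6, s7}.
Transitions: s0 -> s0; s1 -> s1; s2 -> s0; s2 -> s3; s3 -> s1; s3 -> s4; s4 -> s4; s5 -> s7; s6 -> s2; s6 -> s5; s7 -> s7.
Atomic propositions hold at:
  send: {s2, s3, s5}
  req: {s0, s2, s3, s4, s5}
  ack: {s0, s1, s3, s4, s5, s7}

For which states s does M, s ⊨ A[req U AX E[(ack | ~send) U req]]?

{s0, s2, s4, s6}

Sat(~send) = {s0, s1, s4, s6, s7}
Sat(ack | ~send) = {s0, s1, s3, s4, s5, s6, s7}
E[(ack | ~send) U req]: least fixpoint, start Z0 = Sat(req) = {s0, s2, s3, s4, s5}, add states in Sat(ack | ~send) with some successor in Z. Z1 = {s0, s2, s3, s4, s5, s6}; fixed.
Sat(E[(ack | ~send) U req]) = {s0, s2, s3, s4, s5, s6}
Sat(AX E[(ack | ~send) U req]) = {s : every successor in {s0, s2, s3, s4, s5, s6}} = {s0, s2, s4, s6}
A[req U AX E[(ack | ~send) U req]]: least fixpoint, start Z0 = Sat(AX E[(ack | ~send) U req]) = {s0, s2, s4, s6}, add states in Sat(req) with every successor in Z. Already a fixed point.
Sat(A[req U AX E[(ack | ~send) U req]]) = {s0, s2, s4, s6}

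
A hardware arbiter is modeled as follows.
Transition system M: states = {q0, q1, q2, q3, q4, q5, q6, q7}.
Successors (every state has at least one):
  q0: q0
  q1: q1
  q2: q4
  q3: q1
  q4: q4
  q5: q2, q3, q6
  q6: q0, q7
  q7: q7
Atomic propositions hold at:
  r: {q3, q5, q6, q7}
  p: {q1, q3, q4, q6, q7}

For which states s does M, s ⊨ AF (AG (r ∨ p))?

Sat(r ∨ p) = {q1, q3, q4, q5, q6, q7}
AG (r ∨ p): greatest fixpoint, start Z0 = {q1, q3, q4, q5, q6, q7}, keep only states in Sat with every successor in Z. Z1 = {q1, q3, q4, q7}; fixed.
Sat(AG (r ∨ p)) = {q1, q3, q4, q7}
AF (AG (r ∨ p)): least fixpoint, start Z0 = {q1, q3, q4, q7}, add states with every successor in Z. Z1 = {q1, q2, q3, q4, q7}; fixed.
Sat(AF (AG (r ∨ p))) = {q1, q2, q3, q4, q7}

{q1, q2, q3, q4, q7}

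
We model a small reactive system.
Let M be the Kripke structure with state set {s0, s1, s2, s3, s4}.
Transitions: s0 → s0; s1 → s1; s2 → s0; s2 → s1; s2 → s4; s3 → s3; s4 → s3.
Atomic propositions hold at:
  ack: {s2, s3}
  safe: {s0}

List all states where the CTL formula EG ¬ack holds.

{s0, s1}

Sat(¬ack) = {s0, s1, s4}
EG ¬ack: greatest fixpoint, start Z0 = {s0, s1, s4}, keep only states in Sat with some successor in Z. Z1 = {s0, s1}; fixed.
Sat(EG ¬ack) = {s0, s1}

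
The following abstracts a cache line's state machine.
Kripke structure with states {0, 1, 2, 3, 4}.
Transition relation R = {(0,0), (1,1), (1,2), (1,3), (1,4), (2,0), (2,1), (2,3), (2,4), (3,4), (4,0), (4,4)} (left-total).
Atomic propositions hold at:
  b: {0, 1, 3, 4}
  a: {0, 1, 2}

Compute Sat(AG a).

{0}

AG a: greatest fixpoint, start Z0 = {0, 1, 2}, keep only states in Sat with every successor in Z. Z1 = {0}; fixed.
Sat(AG a) = {0}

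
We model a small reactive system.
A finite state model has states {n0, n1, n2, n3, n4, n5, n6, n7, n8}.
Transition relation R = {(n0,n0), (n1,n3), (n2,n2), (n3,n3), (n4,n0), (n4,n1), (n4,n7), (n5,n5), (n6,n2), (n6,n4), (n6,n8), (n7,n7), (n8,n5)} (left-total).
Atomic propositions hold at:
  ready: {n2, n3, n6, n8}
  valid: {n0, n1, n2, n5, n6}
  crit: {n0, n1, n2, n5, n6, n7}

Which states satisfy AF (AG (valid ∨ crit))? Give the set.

{n0, n2, n5, n7, n8}

Sat(valid ∨ crit) = {n0, n1, n2, n5, n6, n7}
AG (valid ∨ crit): greatest fixpoint, start Z0 = {n0, n1, n2, n5, n6, n7}, keep only states in Sat with every successor in Z. Z1 = {n0, n2, n5, n7}; fixed.
Sat(AG (valid ∨ crit)) = {n0, n2, n5, n7}
AF (AG (valid ∨ crit)): least fixpoint, start Z0 = {n0, n2, n5, n7}, add states with every successor in Z. Z1 = {n0, n2, n5, n7, n8}; fixed.
Sat(AF (AG (valid ∨ crit))) = {n0, n2, n5, n7, n8}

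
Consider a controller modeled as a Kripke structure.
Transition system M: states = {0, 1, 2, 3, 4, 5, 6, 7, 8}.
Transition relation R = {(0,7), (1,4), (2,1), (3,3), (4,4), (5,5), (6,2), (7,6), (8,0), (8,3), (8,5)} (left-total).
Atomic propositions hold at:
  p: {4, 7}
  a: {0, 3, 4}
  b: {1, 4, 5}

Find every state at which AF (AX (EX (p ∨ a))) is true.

{0, 1, 2, 3, 4, 6, 7}

Sat(p ∨ a) = {0, 3, 4, 7}
Sat(EX (p ∨ a)) = {s : some successor in {0, 3, 4, 7}} = {0, 1, 3, 4, 8}
Sat(AX (EX (p ∨ a))) = {s : every successor in {0, 1, 3, 4, 8}} = {1, 2, 3, 4}
AF (AX (EX (p ∨ a))): least fixpoint, start Z0 = {1, 2, 3, 4}, add states with every successor in Z. Z1 = {1, 2, 3, 4, 6}; Z2 = {1, 2, 3, 4, 6, 7}; Z3 = {0, 1, 2, 3, 4, 6, 7}; fixed.
Sat(AF (AX (EX (p ∨ a)))) = {0, 1, 2, 3, 4, 6, 7}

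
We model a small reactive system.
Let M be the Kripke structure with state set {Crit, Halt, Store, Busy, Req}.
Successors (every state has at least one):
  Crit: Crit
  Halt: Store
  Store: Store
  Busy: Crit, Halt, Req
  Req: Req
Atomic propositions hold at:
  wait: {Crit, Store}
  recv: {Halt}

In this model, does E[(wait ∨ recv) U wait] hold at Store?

Yes

Sat(wait ∨ recv) = {Crit, Halt, Store}
E[(wait ∨ recv) U wait]: least fixpoint, start Z0 = Sat(wait) = {Crit, Store}, add states in Sat(wait ∨ recv) with some successor in Z. Z1 = {Crit, Halt, Store}; fixed.
Sat(E[(wait ∨ recv) U wait]) = {Crit, Halt, Store}
Store ∈ Sat(E[(wait ∨ recv) U wait]) = {Crit, Halt, Store}, so the formula holds at Store.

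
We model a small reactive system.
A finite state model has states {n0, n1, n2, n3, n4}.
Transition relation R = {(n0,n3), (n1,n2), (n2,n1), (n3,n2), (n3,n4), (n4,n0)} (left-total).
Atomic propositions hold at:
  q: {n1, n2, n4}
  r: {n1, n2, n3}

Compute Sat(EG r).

{n1, n2, n3}

EG r: greatest fixpoint, start Z0 = {n1, n2, n3}, keep only states in Sat with some successor in Z. Already a fixed point.
Sat(EG r) = {n1, n2, n3}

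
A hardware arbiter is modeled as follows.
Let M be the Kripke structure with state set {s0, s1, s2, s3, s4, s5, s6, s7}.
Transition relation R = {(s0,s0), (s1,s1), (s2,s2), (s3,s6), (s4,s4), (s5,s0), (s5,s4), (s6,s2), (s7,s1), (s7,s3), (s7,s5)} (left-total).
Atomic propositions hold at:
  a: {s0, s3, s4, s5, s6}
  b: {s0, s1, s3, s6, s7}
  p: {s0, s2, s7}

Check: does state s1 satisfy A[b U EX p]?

Sat(EX p) = {s : some successor in {s0, s2, s7}} = {s0, s2, s5, s6}
A[b U EX p]: least fixpoint, start Z0 = Sat(EX p) = {s0, s2, s5, s6}, add states in Sat(b) with every successor in Z. Z1 = {s0, s2, s3, s5, s6}; fixed.
Sat(A[b U EX p]) = {s0, s2, s3, s5, s6}
s1 ∉ Sat(A[b U EX p]) = {s0, s2, s3, s5, s6}, so the formula does not hold at s1.

No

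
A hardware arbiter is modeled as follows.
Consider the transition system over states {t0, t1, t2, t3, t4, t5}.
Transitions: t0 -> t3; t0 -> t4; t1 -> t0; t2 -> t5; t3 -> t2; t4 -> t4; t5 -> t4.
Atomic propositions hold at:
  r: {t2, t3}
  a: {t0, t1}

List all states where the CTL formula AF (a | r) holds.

{t0, t1, t2, t3}

Sat(a | r) = {t0, t1, t2, t3}
AF (a | r): least fixpoint, start Z0 = {t0, t1, t2, t3}, add states with every successor in Z. Already a fixed point.
Sat(AF (a | r)) = {t0, t1, t2, t3}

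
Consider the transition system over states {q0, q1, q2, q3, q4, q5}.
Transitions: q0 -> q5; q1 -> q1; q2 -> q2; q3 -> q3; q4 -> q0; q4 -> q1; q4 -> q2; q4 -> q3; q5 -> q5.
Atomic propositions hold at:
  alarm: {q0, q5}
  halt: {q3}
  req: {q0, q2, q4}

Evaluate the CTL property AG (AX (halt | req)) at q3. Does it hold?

Yes

Sat(halt | req) = {q0, q2, q3, q4}
Sat(AX (halt | req)) = {s : every successor in {q0, q2, q3, q4}} = {q2, q3}
AG (AX (halt | req)): greatest fixpoint, start Z0 = {q2, q3}, keep only states in Sat with every successor in Z. Already a fixed point.
Sat(AG (AX (halt | req))) = {q2, q3}
q3 ∈ Sat(AG (AX (halt | req))) = {q2, q3}, so the formula holds at q3.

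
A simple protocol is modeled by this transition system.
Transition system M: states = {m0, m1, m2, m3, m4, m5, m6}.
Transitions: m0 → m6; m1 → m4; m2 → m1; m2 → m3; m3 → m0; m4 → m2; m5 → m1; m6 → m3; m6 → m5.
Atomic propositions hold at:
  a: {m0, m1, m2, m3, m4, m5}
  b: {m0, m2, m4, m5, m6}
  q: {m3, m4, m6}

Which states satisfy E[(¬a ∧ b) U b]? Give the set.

{m0, m2, m4, m5, m6}

Sat(¬a) = {m6}
Sat(¬a ∧ b) = {m6}
E[(¬a ∧ b) U b]: least fixpoint, start Z0 = Sat(b) = {m0, m2, m4, m5, m6}, add states in Sat(¬a ∧ b) with some successor in Z. Already a fixed point.
Sat(E[(¬a ∧ b) U b]) = {m0, m2, m4, m5, m6}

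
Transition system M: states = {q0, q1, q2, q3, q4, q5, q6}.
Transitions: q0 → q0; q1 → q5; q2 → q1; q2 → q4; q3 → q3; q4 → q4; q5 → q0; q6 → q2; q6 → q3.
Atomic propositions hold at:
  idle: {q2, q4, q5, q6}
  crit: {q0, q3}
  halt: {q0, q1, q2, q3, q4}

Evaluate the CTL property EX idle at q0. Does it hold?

Sat(EX idle) = {s : some successor in {q2, q4, q5, q6}} = {q1, q2, q4, q6}
q0 ∉ Sat(EX idle) = {q1, q2, q4, q6}, so the formula does not hold at q0.

No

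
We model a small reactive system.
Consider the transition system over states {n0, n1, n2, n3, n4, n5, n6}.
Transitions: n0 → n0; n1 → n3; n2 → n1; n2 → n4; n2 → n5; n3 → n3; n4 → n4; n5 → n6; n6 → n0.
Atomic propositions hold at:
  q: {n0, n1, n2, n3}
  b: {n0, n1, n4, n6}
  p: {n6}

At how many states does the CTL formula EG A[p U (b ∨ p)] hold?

Sat(b ∨ p) = {n0, n1, n4, n6}
A[p U (b ∨ p)]: least fixpoint, start Z0 = Sat((b ∨ p)) = {n0, n1, n4, n6}, add states in Sat(p) with every successor in Z. Already a fixed point.
Sat(A[p U (b ∨ p)]) = {n0, n1, n4, n6}
EG A[p U (b ∨ p)]: greatest fixpoint, start Z0 = {n0, n1, n4, n6}, keep only states in Sat with some successor in Z. Z1 = {n0, n4, n6}; fixed.
Sat(EG A[p U (b ∨ p)]) = {n0, n4, n6}
|Sat(EG A[p U (b ∨ p)])| = |{n0, n4, n6}| = 3.

3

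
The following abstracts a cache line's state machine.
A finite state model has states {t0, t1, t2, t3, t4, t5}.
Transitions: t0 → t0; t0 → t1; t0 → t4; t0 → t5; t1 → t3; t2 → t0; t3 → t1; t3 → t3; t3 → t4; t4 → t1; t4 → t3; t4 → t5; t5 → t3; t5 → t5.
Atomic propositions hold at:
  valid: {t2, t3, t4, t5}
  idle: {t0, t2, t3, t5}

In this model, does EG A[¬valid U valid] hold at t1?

Sat(¬valid) = {t0, t1}
A[¬valid U valid]: least fixpoint, start Z0 = Sat(valid) = {t2, t3, t4, t5}, add states in Sat(¬valid) with every successor in Z. Z1 = {t1, t2, t3, t4, t5}; fixed.
Sat(A[¬valid U valid]) = {t1, t2, t3, t4, t5}
EG A[¬valid U valid]: greatest fixpoint, start Z0 = {t1, t2, t3, t4, t5}, keep only states in Sat with some successor in Z. Z1 = {t1, t3, t4, t5}; fixed.
Sat(EG A[¬valid U valid]) = {t1, t3, t4, t5}
t1 ∈ Sat(EG A[¬valid U valid]) = {t1, t3, t4, t5}, so the formula holds at t1.

Yes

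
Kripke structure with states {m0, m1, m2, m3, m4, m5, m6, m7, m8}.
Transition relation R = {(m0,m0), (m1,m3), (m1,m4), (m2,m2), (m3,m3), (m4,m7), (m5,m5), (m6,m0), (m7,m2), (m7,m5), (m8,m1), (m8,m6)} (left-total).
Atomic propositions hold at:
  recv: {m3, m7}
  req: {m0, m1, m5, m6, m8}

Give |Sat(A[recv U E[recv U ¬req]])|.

Sat(¬req) = {m2, m3, m4, m7}
E[recv U ¬req]: least fixpoint, start Z0 = Sat(¬req) = {m2, m3, m4, m7}, add states in Sat(recv) with some successor in Z. Already a fixed point.
Sat(E[recv U ¬req]) = {m2, m3, m4, m7}
A[recv U E[recv U ¬req]]: least fixpoint, start Z0 = Sat(E[recv U ¬req]) = {m2, m3, m4, m7}, add states in Sat(recv) with every successor in Z. Already a fixed point.
Sat(A[recv U E[recv U ¬req]]) = {m2, m3, m4, m7}
|Sat(A[recv U E[recv U ¬req]])| = |{m2, m3, m4, m7}| = 4.

4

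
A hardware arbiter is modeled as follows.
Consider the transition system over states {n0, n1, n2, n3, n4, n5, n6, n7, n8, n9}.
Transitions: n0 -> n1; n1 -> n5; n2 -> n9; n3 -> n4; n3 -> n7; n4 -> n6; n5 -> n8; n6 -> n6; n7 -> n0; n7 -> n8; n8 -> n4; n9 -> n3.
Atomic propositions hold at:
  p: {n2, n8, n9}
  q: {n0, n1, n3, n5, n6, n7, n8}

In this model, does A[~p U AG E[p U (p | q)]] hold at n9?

Sat(~p) = {n0, n1, n3, n4, n5, n6, n7}
Sat(p | q) = {n0, n1, n2, n3, n5, n6, n7, n8, n9}
E[p U (p | q)]: least fixpoint, start Z0 = Sat((p | q)) = {n0, n1, n2, n3, n5, n6, n7, n8, n9}, add states in Sat(p) with some successor in Z. Already a fixed point.
Sat(E[p U (p | q)]) = {n0, n1, n2, n3, n5, n6, n7, n8, n9}
AG E[p U (p | q)]: greatest fixpoint, start Z0 = {n0, n1, n2, n3, n5, n6, n7, n8, n9}, keep only states in Sat with every successor in Z. Z1 = {n0, n1, n2, n5, n6, n7, n9}; Z2 = {n0, n1, n2, n6}; Z3 = {n0, n6}; Z4 = {n6}; fixed.
Sat(AG E[p U (p | q)]) = {n6}
A[~p U AG E[p U (p | q)]]: least fixpoint, start Z0 = Sat(AG E[p U (p | q)]) = {n6}, add states in Sat(~p) with every successor in Z. Z1 = {n4, n6}; fixed.
Sat(A[~p U AG E[p U (p | q)]]) = {n4, n6}
n9 ∉ Sat(A[~p U AG E[p U (p | q)]]) = {n4, n6}, so the formula does not hold at n9.

No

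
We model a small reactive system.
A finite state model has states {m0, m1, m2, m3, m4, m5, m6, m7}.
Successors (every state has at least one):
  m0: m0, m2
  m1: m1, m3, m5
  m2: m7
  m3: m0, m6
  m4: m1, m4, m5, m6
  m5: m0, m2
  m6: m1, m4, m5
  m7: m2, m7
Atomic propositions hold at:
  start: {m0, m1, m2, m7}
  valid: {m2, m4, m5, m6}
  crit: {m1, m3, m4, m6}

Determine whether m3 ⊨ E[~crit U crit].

Sat(~crit) = {m0, m2, m5, m7}
E[~crit U crit]: least fixpoint, start Z0 = Sat(crit) = {m1, m3, m4, m6}, add states in Sat(~crit) with some successor in Z. Already a fixed point.
Sat(E[~crit U crit]) = {m1, m3, m4, m6}
m3 ∈ Sat(E[~crit U crit]) = {m1, m3, m4, m6}, so the formula holds at m3.

Yes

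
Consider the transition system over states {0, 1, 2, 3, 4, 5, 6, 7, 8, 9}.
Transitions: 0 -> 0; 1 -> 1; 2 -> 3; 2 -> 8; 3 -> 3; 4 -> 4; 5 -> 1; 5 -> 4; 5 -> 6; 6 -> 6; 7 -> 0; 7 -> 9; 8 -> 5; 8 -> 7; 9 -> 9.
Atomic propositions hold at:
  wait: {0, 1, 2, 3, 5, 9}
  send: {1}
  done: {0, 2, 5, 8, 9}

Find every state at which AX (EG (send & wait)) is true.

Sat(send & wait) = {1}
EG (send & wait): greatest fixpoint, start Z0 = {1}, keep only states in Sat with some successor in Z. Already a fixed point.
Sat(EG (send & wait)) = {1}
Sat(AX (EG (send & wait))) = {s : every successor in {1}} = {1}

{1}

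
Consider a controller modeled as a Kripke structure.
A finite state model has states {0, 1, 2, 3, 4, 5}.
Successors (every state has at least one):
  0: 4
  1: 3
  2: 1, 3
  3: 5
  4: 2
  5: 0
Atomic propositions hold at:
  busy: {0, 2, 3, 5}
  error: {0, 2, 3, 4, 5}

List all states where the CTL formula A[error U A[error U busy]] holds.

A[error U busy]: least fixpoint, start Z0 = Sat(busy) = {0, 2, 3, 5}, add states in Sat(error) with every successor in Z. Z1 = {0, 2, 3, 4, 5}; fixed.
Sat(A[error U busy]) = {0, 2, 3, 4, 5}
A[error U A[error U busy]]: least fixpoint, start Z0 = Sat(A[error U busy]) = {0, 2, 3, 4, 5}, add states in Sat(error) with every successor in Z. Already a fixed point.
Sat(A[error U A[error U busy]]) = {0, 2, 3, 4, 5}

{0, 2, 3, 4, 5}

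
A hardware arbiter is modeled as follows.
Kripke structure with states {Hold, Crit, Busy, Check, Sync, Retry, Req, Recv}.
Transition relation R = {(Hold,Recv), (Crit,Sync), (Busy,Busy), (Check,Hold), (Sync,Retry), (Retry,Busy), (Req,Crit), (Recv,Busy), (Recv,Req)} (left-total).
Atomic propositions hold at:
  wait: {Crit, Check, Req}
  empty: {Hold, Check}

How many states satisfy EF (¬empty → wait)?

Sat(¬empty) = {Crit, Busy, Sync, Retry, Req, Recv}
Sat(¬empty → wait) = {Hold, Crit, Check, Req}
EF (¬empty → wait): least fixpoint, start Z0 = {Hold, Crit, Check, Req}, add states with some successor in Z. Z1 = {Hold, Crit, Check, Req, Recv}; fixed.
Sat(EF (¬empty → wait)) = {Hold, Crit, Check, Req, Recv}
|Sat(EF (¬empty → wait))| = |{Hold, Crit, Check, Req, Recv}| = 5.

5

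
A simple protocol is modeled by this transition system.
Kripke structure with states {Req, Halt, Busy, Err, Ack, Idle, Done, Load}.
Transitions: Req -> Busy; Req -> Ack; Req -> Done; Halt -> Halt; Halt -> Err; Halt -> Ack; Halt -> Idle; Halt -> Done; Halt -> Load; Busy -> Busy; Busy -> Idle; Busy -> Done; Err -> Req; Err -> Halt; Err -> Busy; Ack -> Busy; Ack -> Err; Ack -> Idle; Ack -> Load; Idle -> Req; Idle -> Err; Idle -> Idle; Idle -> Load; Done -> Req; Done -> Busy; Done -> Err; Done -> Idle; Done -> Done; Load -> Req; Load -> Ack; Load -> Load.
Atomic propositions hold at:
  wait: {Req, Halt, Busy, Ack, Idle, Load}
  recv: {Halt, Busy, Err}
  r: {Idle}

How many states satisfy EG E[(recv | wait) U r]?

7

Sat(recv | wait) = {Req, Halt, Busy, Err, Ack, Idle, Load}
E[(recv | wait) U r]: least fixpoint, start Z0 = Sat(r) = {Idle}, add states in Sat(recv | wait) with some successor in Z. Z1 = {Halt, Busy, Ack, Idle}; Z2 = {Req, Halt, Busy, Err, Ack, Idle, Load}; fixed.
Sat(E[(recv | wait) U r]) = {Req, Halt, Busy, Err, Ack, Idle, Load}
EG E[(recv | wait) U r]: greatest fixpoint, start Z0 = {Req, Halt, Busy, Err, Ack, Idle, Load}, keep only states in Sat with some successor in Z. Already a fixed point.
Sat(EG E[(recv | wait) U r]) = {Req, Halt, Busy, Err, Ack, Idle, Load}
|Sat(EG E[(recv | wait) U r])| = |{Req, Halt, Busy, Err, Ack, Idle, Load}| = 7.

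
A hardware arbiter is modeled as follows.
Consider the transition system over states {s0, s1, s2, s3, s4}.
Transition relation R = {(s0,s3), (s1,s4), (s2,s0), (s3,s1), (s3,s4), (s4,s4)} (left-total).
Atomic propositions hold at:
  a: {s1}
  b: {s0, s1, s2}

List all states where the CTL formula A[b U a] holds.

A[b U a]: least fixpoint, start Z0 = Sat(a) = {s1}, add states in Sat(b) with every successor in Z. Already a fixed point.
Sat(A[b U a]) = {s1}

{s1}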